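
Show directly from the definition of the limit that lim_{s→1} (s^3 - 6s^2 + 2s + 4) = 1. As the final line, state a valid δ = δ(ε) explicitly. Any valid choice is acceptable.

δ = min(1, ε/17)

Suppose ε > 0. We want δ > 0 such that 0 < |s − 1| < δ implies |(s^3 - 6s^2 + 2s + 4) − 1| < ε.
(s^3 - 6s^2 + 2s + 4) − 1 = s^3 - 6s^2 + 2s + 3 = (s − 1)(s^2 - 5s - 3).
So |(s^3 - 6s^2 + 2s + 4) − 1| = |s − 1|·|s^2 - 5s - 3|.
Require δ ≤ 1. Then |s − 1| < 1 gives |s| < 2, and by the triangle inequality |s^2 - 5s - 3| ≤ 2^2 + 5·2 + 3 = 17.
Hence |(s^3 - 6s^2 + 2s + 4) − 1| ≤ 17|s − 1| < ε provided |s − 1| < ε/17.
Choosing δ = min(1, ε/17) ensures both conditions, hence |(s^3 - 6s^2 + 2s + 4) − 1| < ε.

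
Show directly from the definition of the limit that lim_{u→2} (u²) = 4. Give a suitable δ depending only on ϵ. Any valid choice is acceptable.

Let ϵ > 0. We seek δ > 0 with 0 < |u − 2| < δ ⇒ |u² − 4| < ϵ.
Factor: u² − 4 = (u − 2)(u + 2), so |u² − 4| = |u − 2|·|u + 2|.
Restrict δ ≤ 1. Then |u − 2| < 1 gives |u| < 3, so by the triangle inequality |u + 2| ≤ 3 + 2 = 5.
Hence |u² − 4| ≤ 5|u − 2|, which is < ϵ once |u − 2| < ϵ/5.
Take δ = min(1, ϵ/5). If 0 < |u − 2| < δ then both bounds hold and |u² − 4| ≤ 5|u − 2| < 5·(ϵ/5) = ϵ.

δ = min(1, ϵ/5)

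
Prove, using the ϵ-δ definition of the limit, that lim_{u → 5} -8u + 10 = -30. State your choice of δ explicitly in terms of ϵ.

δ = ϵ/8

Suppose ϵ > 0. We need δ > 0 so that 0 < |u − 5| < δ implies |(-8u + 10) + 30| < ϵ.
Since (-8u + 10) + 30 = -8(u − 5), we have |(-8u + 10) + 30| = 8|u − 5|.
Thus it suffices that |u − 5| < ϵ/8.
Choosing δ = ϵ/8 gives |(-8u + 10) + 30| = 8|u − 5| < ϵ whenever |u − 5| < δ.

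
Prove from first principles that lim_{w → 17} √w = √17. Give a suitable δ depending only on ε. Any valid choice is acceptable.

Let ε > 0. We want δ > 0 such that 0 < |w − 17| < δ implies |√w − √17| < ε.
Multiplying by the conjugate, |√w − √17| = |w − 17|/(√w + √17).
Restrict δ ≤ 17 so that |w − 17| < 17 forces w > 0, and then √w + √17 > √17.
Hence |√w − √17| < |w − 17|/√17, which is < ε once |w − 17| < √17·ε.
Take δ = min(17, √17·ε). If 0 < |w − 17| < δ then w > 0 and |√w − √17| < |w − 17|/√17 < ε.

δ = min(17, √17·ε)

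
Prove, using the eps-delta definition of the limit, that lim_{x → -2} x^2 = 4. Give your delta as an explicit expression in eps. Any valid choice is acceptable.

delta = min(2, eps/6)

Suppose eps > 0. We seek delta > 0 with 0 < |x + 2| < delta ⇒ |x^2 − 4| < eps.
Factor: x^2 − 4 = (x + 2)(x - 2), so |x^2 − 4| = |x + 2|·|x - 2|.
Impose delta ≤ 2 so that |x| < 4; then |x - 2| ≤ 6.
Hence |x^2 − 4| ≤ 6|x + 2|, which is < eps once |x + 2| < eps/6.
Take delta = min(2, eps/6). If 0 < |x + 2| < delta then both bounds hold and |x^2 − 4| ≤ 6|x + 2| < 6·(eps/6) = eps.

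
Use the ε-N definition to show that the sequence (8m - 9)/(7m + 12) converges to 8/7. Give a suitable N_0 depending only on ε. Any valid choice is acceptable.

Let ε > 0 be given. For m ≥ 1, |(8m - 9)/(7m + 12) − (8/7)| = |-159|/(7(7m + 12)) = 159/(7(7m + 12)).
Since 7m + 12 ≥ 7m for m ≥ 1, this is ≤ 159/(7·7m) = (159/49)/m.
So |(8m - 9)/(7m + 12) − (8/7)| < ε whenever m > (159/49)/ε.
Take N_0 = (159/49)/ε. If m > N_0 then |(8m - 9)/(7m + 12) − (8/7)| ≤ (159/49)/m < ε.

N_0 = (159/49)/ε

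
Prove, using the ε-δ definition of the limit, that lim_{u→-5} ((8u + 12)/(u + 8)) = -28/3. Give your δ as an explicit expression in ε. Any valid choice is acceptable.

Suppose ε > 0. We want δ > 0 with 0 < |u + 5| < δ ⇒ |(8u + 12)/(u + 8) + 28/3| < ε.
Combining over a common denominator, (8u + 12)/(u + 8) + 28/3 = [(8u + 12)·3 − (-28)·(u + 8)] / [3·(u + 8)] = 52(u + 5) / (3(u + 8)).
So |(8u + 12)/(u + 8) + 28/3| = 52|u + 5| / (3·|u + 8|).
Restrict δ ≤ 3/2. Then |u + 5| < 3/2 gives |u + 8| = |(u + 5) + 3| ≥ 3 − 3/2 = 3/2.
Hence |(8u + 12)/(u + 8) + 28/3| < 52|u + 5|/(3·(3/2)) = (104/9)|u + 5|, which is < ε once |u + 5| < (9/104)ε.
Take δ = min(3/2, (9/104)ε). Then 0 < |u + 5| < δ forces both bounds, so |(8u + 12)/(u + 8) + 28/3| < ε.

δ = min(3/2, (9/104)ε)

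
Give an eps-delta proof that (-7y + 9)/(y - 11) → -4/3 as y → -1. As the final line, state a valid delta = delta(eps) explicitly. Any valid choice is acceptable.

delta = min(6, (18/17)eps)

Fix eps > 0. We want delta > 0 with 0 < |y + 1| < delta ⇒ |(-7y + 9)/(y - 11) + 4/3| < eps.
Combining over a common denominator, (-7y + 9)/(y - 11) + 4/3 = [(-7y + 9)·(-12) − 16·(y - 11)] / [(-12)·(y - 11)] = 68(y + 1) / ((-12)(y - 11)).
So |(-7y + 9)/(y - 11) + 4/3| = 68|y + 1| / (12·|y − 11|).
Restrict delta ≤ 6. Then |y + 1| < 6 gives |y − 11| = |(y + 1) + (-12)| ≥ 12 − 6 = 6.
Hence |(-7y + 9)/(y - 11) + 4/3| < 68|y + 1|/(12·6) = (17/18)|y + 1|, which is < eps once |y + 1| < (18/17)eps.
Take delta = min(6, (18/17)eps). Then 0 < |y + 1| < delta forces both bounds, so |(-7y + 9)/(y - 11) + 4/3| < eps.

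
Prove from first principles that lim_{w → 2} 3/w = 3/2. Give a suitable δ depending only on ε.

δ = min(1, (2/3)ε)

Let ε > 0 be given. We seek δ > 0 such that 0 < |w − 2| < δ implies |3/w − (3/2)| < ε.
|3/w − (3/2)| = 3·|2 − w|/(2·|w|) = 3|w − 2|/(2|w|).
Restrict δ ≤ 1. Then |w − 2| < 1 gives |w| > 1, so 2|w| > 2.
Then |3/w − (3/2)| < 3|w − 2|/2, which is < ε when |w − 2| < (2/3)ε.
Take δ = min(1, (2/3)ε). Then 0 < |w − 2| < δ gives both |w − 2| < 1 and |w − 2| < (2/3)ε, so |3/w − (3/2)| < ε.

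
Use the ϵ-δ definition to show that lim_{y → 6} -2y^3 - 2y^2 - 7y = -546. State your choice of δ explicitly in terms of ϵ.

Let ϵ > 0 be given. We want δ > 0 such that 0 < |y − 6| < δ implies |(-2y^3 - 2y^2 - 7y) + 546| < ϵ.
(-2y^3 - 2y^2 - 7y) + 546 = -2y^3 - 2y^2 - 7y + 546 = (y − 6)(-2y^2 - 14y - 91).
So |(-2y^3 - 2y^2 - 7y) + 546| = |y − 6|·|-2y^2 - 14y - 91|.
Assume first that |y − 6| < 1, so |y| < 7. Then |-2y^2 - 14y - 91| ≤ 2·7^2 + 14·7 + 91 = 287.
Hence |(-2y^3 - 2y^2 - 7y) + 546| ≤ 287|y − 6| < ϵ provided |y − 6| < ϵ/287.
Choosing δ = min(1, ϵ/287) ensures both conditions, hence |(-2y^3 - 2y^2 - 7y) + 546| < ϵ.

δ = min(1, ϵ/287)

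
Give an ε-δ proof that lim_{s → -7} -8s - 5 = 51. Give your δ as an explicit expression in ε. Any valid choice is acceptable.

Fix ε > 0. We need δ > 0 so that 0 < |s + 7| < δ implies |(-8s - 5) − 51| < ε.
|(-8s - 5) − 51| = |-8s - 56| = 8|s + 7|.
So 8|s + 7| < ε exactly when |s + 7| < ε/8.
Choosing δ = ε/8 gives |(-8s - 5) − 51| = 8|s + 7| < ε whenever |s + 7| < δ.

δ = ε/8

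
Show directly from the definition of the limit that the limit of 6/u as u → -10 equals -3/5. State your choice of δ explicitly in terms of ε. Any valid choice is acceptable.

Suppose ε > 0. We seek δ > 0 such that 0 < |u + 10| < δ implies |6/u + 3/5| < ε.
|6/u + 3/5| = 6·|-10 − u|/(10·|u|) = 6|u + 10|/(10|u|).
Require δ ≤ 5 so that |u| > 10 − 5 = 5, hence 10|u| > 50.
Then |6/u + 3/5| < 6|u + 10|/50, which is < ε when |u + 10| < (25/3)ε.
Take δ = min(5, (25/3)ε). Then 0 < |u + 10| < δ gives both |u + 10| < 5 and |u + 10| < (25/3)ε, so |6/u + 3/5| < ε.

δ = min(5, (25/3)ε)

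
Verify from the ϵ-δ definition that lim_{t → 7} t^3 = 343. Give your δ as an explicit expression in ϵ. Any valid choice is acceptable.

Let ϵ > 0. We seek δ > 0 with 0 < |t − 7| < δ ⇒ |t^3 − 343| < ϵ.
Factor: t^3 − 343 = (t − 7)(t^2 + 7t + 49), so |t^3 − 343| = |t − 7|·|t^2 + 7t + 49|.
Restrict δ ≤ 1. Then |t − 7| < 1 gives |t| < 8, so by the triangle inequality |t^2 + 7t + 49| ≤ 8^2 + 7·8 + 49 = 169.
Hence |t^3 − 343| ≤ 169|t − 7|, which is < ϵ once |t − 7| < ϵ/169.
Take δ = min(1, ϵ/169). If 0 < |t − 7| < δ then both bounds hold and |t^3 − 343| ≤ 169|t − 7| < 169·(ϵ/169) = ϵ.

δ = min(1, ϵ/169)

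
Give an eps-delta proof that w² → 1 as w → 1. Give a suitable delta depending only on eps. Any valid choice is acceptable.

Let eps > 0. We seek delta > 0 with 0 < |w − 1| < delta ⇒ |w² − 1| < eps.
Factor: w² − 1 = (w − 1)(w + 1), so |w² − 1| = |w − 1|·|w + 1|.
Impose delta ≤ 2 so that |w| < 3; then |w + 1| ≤ 4.
Hence |w² − 1| ≤ 4|w − 1|, which is < eps once |w − 1| < eps/4.
Take delta = min(2, eps/4). If 0 < |w − 1| < delta then both bounds hold and |w² − 1| ≤ 4|w − 1| < 4·(eps/4) = eps.

delta = min(2, eps/4)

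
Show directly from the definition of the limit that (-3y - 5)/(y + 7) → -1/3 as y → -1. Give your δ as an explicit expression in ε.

δ = min(3, (9/8)ε)

Suppose ε > 0. We want δ > 0 with 0 < |y + 1| < δ ⇒ |(-3y - 5)/(y + 7) + 1/3| < ε.
Combining over a common denominator, (-3y - 5)/(y + 7) + 1/3 = [(-3y - 5)·6 − (-2)·(y + 7)] / [6·(y + 7)] = -16(y + 1) / (6(y + 7)).
So |(-3y - 5)/(y + 7) + 1/3| = 16|y + 1| / (6·|y + 7|).
Restrict δ ≤ 3. Then |y + 1| < 3 gives |y + 7| = |(y + 1) + 6| ≥ 6 − 3 = 3.
Hence |(-3y - 5)/(y + 7) + 1/3| < 16|y + 1|/(6·3) = (8/9)|y + 1|, which is < ε once |y + 1| < (9/8)ε.
Take δ = min(3, (9/8)ε). Then 0 < |y + 1| < δ forces both bounds, so |(-3y - 5)/(y + 7) + 1/3| < ε.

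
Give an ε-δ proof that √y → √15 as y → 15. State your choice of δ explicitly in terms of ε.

Fix ε > 0. We want δ > 0 such that 0 < |y − 15| < δ implies |√y − √15| < ε.
Rationalise: √y − √15 = (y − 15)/(√y + √15), so |√y − √15| = |y − 15|/(√y + √15).
Restrict δ ≤ 15 so that |y − 15| < 15 forces y > 0, and then √y + √15 > √15.
Hence |√y − √15| < |y − 15|/√15, which is < ε once |y − 15| < √15·ε.
Take δ = min(15, √15·ε). If 0 < |y − 15| < δ then y > 0 and |√y − √15| < |y − 15|/√15 < ε.

δ = min(15, √15·ε)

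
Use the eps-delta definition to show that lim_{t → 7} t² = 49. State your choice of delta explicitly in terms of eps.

Fix eps > 0. We seek delta > 0 with 0 < |t − 7| < delta ⇒ |t² − 49| < eps.
Factor: t² − 49 = (t − 7)(t + 7), so |t² − 49| = |t − 7|·|t + 7|.
Restrict delta ≤ 1. Then |t − 7| < 1 gives |t| < 8, so by the triangle inequality |t + 7| ≤ 8 + 7 = 15.
Hence |t² − 49| ≤ 15|t − 7|, which is < eps once |t − 7| < eps/15.
Take delta = min(1, eps/15). If 0 < |t − 7| < delta then both bounds hold and |t² − 49| ≤ 15|t − 7| < 15·(eps/15) = eps.

delta = min(1, eps/15)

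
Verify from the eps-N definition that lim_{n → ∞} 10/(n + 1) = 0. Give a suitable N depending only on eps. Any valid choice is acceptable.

N = 10/eps

Let eps > 0. For n ≥ 1, |10/(n + 1) − 0| = 10/(n + 1) ≤ 10/n.
We need 10/n < eps, i.e. n > 10/eps.
Take N = 10/eps. If n > N then |10/(n + 1)| ≤ 10/n < eps.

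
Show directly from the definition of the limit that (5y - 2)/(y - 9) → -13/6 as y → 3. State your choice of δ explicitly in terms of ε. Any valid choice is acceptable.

Fix ε > 0. We want δ > 0 with 0 < |y − 3| < δ ⇒ |(5y - 2)/(y - 9) + 13/6| < ε.
Combining over a common denominator, (5y - 2)/(y - 9) + 13/6 = [(5y - 2)·(-6) − 13·(y - 9)] / [(-6)·(y - 9)] = -43(y − 3) / ((-6)(y - 9)).
So |(5y - 2)/(y - 9) + 13/6| = 43|y − 3| / (6·|y − 9|).
Require δ ≤ 3, so |y − 9| ≥ |-6| − |y − 3| > 6 − 3 = 3.
Hence |(5y - 2)/(y - 9) + 13/6| < 43|y − 3|/(6·3) = (43/18)|y − 3|, which is < ε once |y − 3| < (18/43)ε.
Take δ = min(3, (18/43)ε). Then 0 < |y − 3| < δ forces both bounds, so |(5y - 2)/(y - 9) + 13/6| < ε.

δ = min(3, (18/43)ε)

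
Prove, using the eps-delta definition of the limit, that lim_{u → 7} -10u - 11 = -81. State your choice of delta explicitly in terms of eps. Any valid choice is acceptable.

delta = eps/10

Fix eps > 0. We need delta > 0 so that 0 < |u − 7| < delta implies |(-10u - 11) + 81| < eps.
Since (-10u - 11) + 81 = -10(u − 7), we have |(-10u - 11) + 81| = 10|u − 7|.
Thus it suffices that |u − 7| < eps/10.
Choosing delta = eps/10 gives |(-10u - 11) + 81| = 10|u − 7| < eps whenever |u − 7| < delta.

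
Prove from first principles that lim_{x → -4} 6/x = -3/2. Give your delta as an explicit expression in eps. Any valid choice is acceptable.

delta = min(2, (4/3)eps)

Suppose eps > 0. We seek delta > 0 such that 0 < |x + 4| < delta implies |6/x + 3/2| < eps.
|6/x + 3/2| = 6·|-4 − x|/(4·|x|) = 6|x + 4|/(4|x|).
Restrict delta ≤ 2. Then |x + 4| < 2 gives |x| > 2, so 4|x| > 8.
Then |6/x + 3/2| < 6|x + 4|/8, which is < eps when |x + 4| < (4/3)eps.
Take delta = min(2, (4/3)eps). Then 0 < |x + 4| < delta gives both |x + 4| < 2 and |x + 4| < (4/3)eps, so |6/x + 3/2| < eps.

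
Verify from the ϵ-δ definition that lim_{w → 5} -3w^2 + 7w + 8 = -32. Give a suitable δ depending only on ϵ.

δ = min(1, ϵ/26)

Let ϵ > 0 be given. We want δ > 0 such that 0 < |w − 5| < δ implies |(-3w^2 + 7w + 8) + 32| < ϵ.
(-3w^2 + 7w + 8) + 32 = -3w^2 + 7w + 40 = (w − 5)(-3w - 8).
So |(-3w^2 + 7w + 8) + 32| = |w − 5|·|-3w - 8|.
Require δ ≤ 1. Then |w − 5| < 1 gives |w| < 6, and by the triangle inequality |-3w - 8| ≤ 3·6 + 8 = 26.
Hence |(-3w^2 + 7w + 8) + 32| ≤ 26|w − 5| < ϵ provided |w − 5| < ϵ/26.
Choosing δ = min(1, ϵ/26) ensures both conditions, hence |(-3w^2 + 7w + 8) + 32| < ϵ.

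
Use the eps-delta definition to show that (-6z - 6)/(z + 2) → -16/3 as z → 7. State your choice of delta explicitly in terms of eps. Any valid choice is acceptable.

Let eps > 0 be given. We want delta > 0 with 0 < |z − 7| < delta ⇒ |(-6z - 6)/(z + 2) + 16/3| < eps.
Combining over a common denominator, (-6z - 6)/(z + 2) + 16/3 = [(-6z - 6)·9 − (-48)·(z + 2)] / [9·(z + 2)] = -6(z − 7) / (9(z + 2)).
So |(-6z - 6)/(z + 2) + 16/3| = 6|z − 7| / (9·|z + 2|).
Restrict delta ≤ 9/2. Then |z − 7| < 9/2 gives |z + 2| = |(z − 7) + 9| ≥ 9 − 9/2 = 9/2.
Hence |(-6z - 6)/(z + 2) + 16/3| < 6|z − 7|/(9·(9/2)) = (4/27)|z − 7|, which is < eps once |z − 7| < (27/4)eps.
Take delta = min(9/2, (27/4)eps). Then 0 < |z − 7| < delta forces both bounds, so |(-6z - 6)/(z + 2) + 16/3| < eps.

delta = min(9/2, (27/4)eps)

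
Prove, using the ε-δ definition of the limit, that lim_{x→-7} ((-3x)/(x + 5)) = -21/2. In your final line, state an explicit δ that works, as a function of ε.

δ = min(1, (2/15)ε)

Fix ε > 0. We want δ > 0 with 0 < |x + 7| < δ ⇒ |(-3x)/(x + 5) + 21/2| < ε.
Combining over a common denominator, (-3x)/(x + 5) + 21/2 = [(-3x)·(-2) − 21·(x + 5)] / [(-2)·(x + 5)] = -15(x + 7) / ((-2)(x + 5)).
So |(-3x)/(x + 5) + 21/2| = 15|x + 7| / (2·|x + 5|).
Restrict δ ≤ 1. Then |x + 7| < 1 gives |x + 5| = |(x + 7) + (-2)| ≥ 2 − 1 = 1.
Hence |(-3x)/(x + 5) + 21/2| < 15|x + 7|/(2·1) = (15/2)|x + 7|, which is < ε once |x + 7| < (2/15)ε.
Take δ = min(1, (2/15)ε). Then 0 < |x + 7| < δ forces both bounds, so |(-3x)/(x + 5) + 21/2| < ε.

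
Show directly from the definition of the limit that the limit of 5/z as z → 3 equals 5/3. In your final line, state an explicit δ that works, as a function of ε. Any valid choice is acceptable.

Let ε > 0. We seek δ > 0 such that 0 < |z − 3| < δ implies |5/z − (5/3)| < ε.
|5/z − (5/3)| = 5·|3 − z|/(3·|z|) = 5|z − 3|/(3|z|).
Require δ ≤ 3/2 so that |z| > 3 − 3/2 = 3/2, hence 3|z| > 9/2.
Then |5/z − (5/3)| < 5|z − 3|/(9/2), which is < ε when |z − 3| < (9/10)ε.
Take δ = min(3/2, (9/10)ε). Then 0 < |z − 3| < δ gives both |z − 3| < 3/2 and |z − 3| < (9/10)ε, so |5/z − (5/3)| < ε.

δ = min(3/2, (9/10)ε)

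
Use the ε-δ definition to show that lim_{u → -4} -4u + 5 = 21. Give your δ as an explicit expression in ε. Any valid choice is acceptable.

δ = ε/4

Fix ε > 0. We need δ > 0 so that 0 < |u + 4| < δ implies |(-4u + 5) − 21| < ε.
|(-4u + 5) − 21| = |-4u - 16| = 4|u + 4|.
So 4|u + 4| < ε exactly when |u + 4| < ε/4.
Choosing δ = ε/4 gives |(-4u + 5) − 21| = 4|u + 4| < ε whenever |u + 4| < δ.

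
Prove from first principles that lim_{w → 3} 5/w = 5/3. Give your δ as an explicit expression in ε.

Let ε > 0 be given. We seek δ > 0 such that 0 < |w − 3| < δ implies |5/w − (5/3)| < ε.
|5/w − (5/3)| = 5·|3 − w|/(3·|w|) = 5|w − 3|/(3|w|).
Restrict δ ≤ 3/2. Then |w − 3| < 3/2 gives |w| > 3/2, so 3|w| > 9/2.
Then |5/w − (5/3)| < 5|w − 3|/(9/2), which is < ε when |w − 3| < (9/10)ε.
Take δ = min(3/2, (9/10)ε). Then 0 < |w − 3| < δ gives both |w − 3| < 3/2 and |w − 3| < (9/10)ε, so |5/w − (5/3)| < ε.

δ = min(3/2, (9/10)ε)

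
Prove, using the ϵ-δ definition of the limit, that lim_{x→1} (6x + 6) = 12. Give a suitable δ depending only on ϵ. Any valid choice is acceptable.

δ = ϵ/6

Let ϵ > 0. We need δ > 0 so that 0 < |x − 1| < δ implies |(6x + 6) − 12| < ϵ.
|(6x + 6) − 12| = |6x - 6| = 6|x − 1|.
Thus it suffices that |x − 1| < ϵ/6.
Take δ = ϵ/6. If 0 < |x − 1| < δ then |(6x + 6) − 12| = 6|x − 1| < 6·(ϵ/6) = ϵ.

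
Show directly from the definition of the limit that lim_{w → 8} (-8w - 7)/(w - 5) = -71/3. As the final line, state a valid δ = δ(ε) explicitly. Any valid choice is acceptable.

δ = min(3/2, (9/94)ε)

Let ε > 0. We want δ > 0 with 0 < |w − 8| < δ ⇒ |(-8w - 7)/(w - 5) + 71/3| < ε.
Combining over a common denominator, (-8w - 7)/(w - 5) + 71/3 = [(-8w - 7)·3 − (-71)·(w - 5)] / [3·(w - 5)] = 47(w − 8) / (3(w - 5)).
So |(-8w - 7)/(w - 5) + 71/3| = 47|w − 8| / (3·|w − 5|).
Require δ ≤ 3/2, so |w − 5| ≥ |3| − |w − 8| > 3 − 3/2 = 3/2.
Hence |(-8w - 7)/(w - 5) + 71/3| < 47|w − 8|/(3·(3/2)) = (94/9)|w − 8|, which is < ε once |w − 8| < (9/94)ε.
Take δ = min(3/2, (9/94)ε). Then 0 < |w − 8| < δ forces both bounds, so |(-8w - 7)/(w - 5) + 71/3| < ε.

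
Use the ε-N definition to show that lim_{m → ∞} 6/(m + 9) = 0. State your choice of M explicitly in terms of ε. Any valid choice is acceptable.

M = 6/ε

Let ε > 0 be given. For m ≥ 1, |6/(m + 9) − 0| = 6/(m + 9) ≤ 6/m.
We need 6/m < ε, i.e. m > 6/ε.
Take M = 6/ε. If m > M then |6/(m + 9)| ≤ 6/m < ε.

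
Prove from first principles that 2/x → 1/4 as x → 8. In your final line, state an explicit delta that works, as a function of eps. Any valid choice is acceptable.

Let eps > 0 be given. We seek delta > 0 such that 0 < |x − 8| < delta implies |2/x − (1/4)| < eps.
|2/x − (1/4)| = 2·|8 − x|/(8·|x|) = 2|x − 8|/(8|x|).
Require delta ≤ 4 so that |x| > 8 − 4 = 4, hence 8|x| > 32.
Then |2/x − (1/4)| < 2|x − 8|/32, which is < eps when |x − 8| < 16eps.
Take delta = min(4, 16eps). Then 0 < |x − 8| < delta gives both |x − 8| < 4 and |x − 8| < 16eps, so |2/x − (1/4)| < eps.

delta = min(4, 16eps)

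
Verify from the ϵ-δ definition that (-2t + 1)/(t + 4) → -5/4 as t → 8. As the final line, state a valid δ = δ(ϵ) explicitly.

δ = min(6, 8ϵ)

Suppose ϵ > 0. We want δ > 0 with 0 < |t − 8| < δ ⇒ |(-2t + 1)/(t + 4) + 5/4| < ϵ.
Combining over a common denominator, (-2t + 1)/(t + 4) + 5/4 = [(-2t + 1)·12 − (-15)·(t + 4)] / [12·(t + 4)] = -9(t − 8) / (12(t + 4)).
So |(-2t + 1)/(t + 4) + 5/4| = 9|t − 8| / (12·|t + 4|).
Require δ ≤ 6, so |t + 4| ≥ |12| − |t − 8| > 12 − 6 = 6.
Hence |(-2t + 1)/(t + 4) + 5/4| < 9|t − 8|/(12·6) = (1/8)|t − 8|, which is < ϵ once |t − 8| < 8ϵ.
Take δ = min(6, 8ϵ). Then 0 < |t − 8| < δ forces both bounds, so |(-2t + 1)/(t + 4) + 5/4| < ϵ.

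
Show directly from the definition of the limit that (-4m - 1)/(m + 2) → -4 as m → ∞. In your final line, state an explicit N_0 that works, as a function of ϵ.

N_0 = 7/ϵ

Suppose ϵ > 0. For m ≥ 1, |(-4m - 1)/(m + 2) + 4| = |7|/((m + 2)) = 7/((m + 2)).
Since m + 2 ≥ m for m ≥ 1, this is ≤ 7/(m) = 7/m.
So |(-4m - 1)/(m + 2) + 4| < ϵ whenever m > 7/ϵ.
Take N_0 = 7/ϵ. If m > N_0 then |(-4m - 1)/(m + 2) + 4| ≤ 7/m < ϵ.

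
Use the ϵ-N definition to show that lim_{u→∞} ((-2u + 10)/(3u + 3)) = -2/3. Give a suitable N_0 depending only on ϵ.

N_0 = 4/ϵ

Let ϵ > 0. We seek N_0 > 0 such that u > N_0 implies |(-2u + 10)/(3u + 3) + 2/3| < ϵ.
(-2u + 10)/(3u + 3) + 2/3 = (3(-2u + 10) − (-2)(3u + 3)) / (3(3u + 3)) = 36/(3(3u + 3)).
For u > 0 we have 3u + 3 > 3u, so |(-2u + 10)/(3u + 3) + 2/3| = 36/(3(3u + 3)) < 36/(3·3u) = 4/u.
Thus |(-2u + 10)/(3u + 3) + 2/3| < ϵ whenever u > 4/ϵ.
Take N_0 = 4/ϵ. If u > N_0 then |(-2u + 10)/(3u + 3) + 2/3| < 4/u < ϵ.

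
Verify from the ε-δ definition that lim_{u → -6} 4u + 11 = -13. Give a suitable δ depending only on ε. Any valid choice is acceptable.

Suppose ε > 0. We need δ > 0 so that 0 < |u + 6| < δ implies |(4u + 11) + 13| < ε.
Since (4u + 11) + 13 = 4(u + 6), we have |(4u + 11) + 13| = 4|u + 6|.
Thus it suffices that |u + 6| < ε/4.
Choosing δ = ε/4 gives |(4u + 11) + 13| = 4|u + 6| < ε whenever |u + 6| < δ.

δ = ε/4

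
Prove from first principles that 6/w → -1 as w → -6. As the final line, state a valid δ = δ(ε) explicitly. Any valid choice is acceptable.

δ = min(3, 3ε)

Suppose ε > 0. We seek δ > 0 such that 0 < |w + 6| < δ implies |6/w + 1| < ε.
|6/w + 1| = 6·|-6 − w|/(6·|w|) = 6|w + 6|/(6|w|).
Restrict δ ≤ 3. Then |w + 6| < 3 gives |w| > 3, so 6|w| > 18.
Then |6/w + 1| < 6|w + 6|/18, which is < ε when |w + 6| < 3ε.
Take δ = min(3, 3ε). Then 0 < |w + 6| < δ gives both |w + 6| < 3 and |w + 6| < 3ε, so |6/w + 1| < ε.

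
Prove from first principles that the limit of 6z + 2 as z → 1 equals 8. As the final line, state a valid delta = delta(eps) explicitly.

Let eps > 0 be given. We need delta > 0 so that 0 < |z − 1| < delta implies |(6z + 2) − 8| < eps.
Since (6z + 2) − 8 = 6(z − 1), we have |(6z + 2) − 8| = 6|z − 1|.
Thus it suffices that |z − 1| < eps/6.
Take delta = eps/6. If 0 < |z − 1| < delta then |(6z + 2) − 8| = 6|z − 1| < 6·(eps/6) = eps.

delta = eps/6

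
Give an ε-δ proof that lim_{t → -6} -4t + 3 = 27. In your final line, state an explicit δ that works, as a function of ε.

Suppose ε > 0. We need δ > 0 so that 0 < |t + 6| < δ implies |(-4t + 3) − 27| < ε.
|(-4t + 3) − 27| = |-4t - 24| = 4|t + 6|.
So 4|t + 6| < ε exactly when |t + 6| < ε/4.
Take δ = ε/4. If 0 < |t + 6| < δ then |(-4t + 3) − 27| = 4|t + 6| < 4·(ε/4) = ε.

δ = ε/4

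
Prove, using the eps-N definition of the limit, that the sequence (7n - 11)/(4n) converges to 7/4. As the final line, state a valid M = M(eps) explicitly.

Suppose eps > 0. For n ≥ 1, |(7n - 11)/(4n) − (7/4)| = |-44|/(4(4n)) = 44/(4(4n)).
Since 4n ≥ 4n for n ≥ 1, this is ≤ 44/(4·4n) = (11/4)/n.
So |(7n - 11)/(4n) − (7/4)| < eps whenever n > (11/4)/eps.
Take M = (11/4)/eps. If n > M then |(7n - 11)/(4n) − (7/4)| ≤ (11/4)/n < eps.

M = (11/4)/eps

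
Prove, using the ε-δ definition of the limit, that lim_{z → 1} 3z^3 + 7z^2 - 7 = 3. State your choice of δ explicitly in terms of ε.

δ = min(1, ε/42)

Suppose ε > 0. We want δ > 0 such that 0 < |z − 1| < δ implies |(3z^3 + 7z^2 - 7) − 3| < ε.
(3z^3 + 7z^2 - 7) − 3 = 3z^3 + 7z^2 - 10 = (z − 1)(3z^2 + 10z + 10).
So |(3z^3 + 7z^2 - 7) − 3| = |z − 1|·|3z^2 + 10z + 10|.
Assume first that |z − 1| < 1, so |z| < 2. Then |3z^2 + 10z + 10| ≤ 3·2^2 + 10·2 + 10 = 42.
Hence |(3z^3 + 7z^2 - 7) − 3| ≤ 42|z − 1| < ε provided |z − 1| < ε/42.
Choosing δ = min(1, ε/42) ensures both conditions, hence |(3z^3 + 7z^2 - 7) − 3| < ε.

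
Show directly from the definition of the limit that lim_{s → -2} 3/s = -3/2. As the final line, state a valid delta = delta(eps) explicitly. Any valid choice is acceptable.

Let eps > 0 be given. We seek delta > 0 such that 0 < |s + 2| < delta implies |3/s + 3/2| < eps.
|3/s + 3/2| = 3·|-2 − s|/(2·|s|) = 3|s + 2|/(2|s|).
Restrict delta ≤ 1. Then |s + 2| < 1 gives |s| > 1, so 2|s| > 2.
Then |3/s + 3/2| < 3|s + 2|/2, which is < eps when |s + 2| < (2/3)eps.
Take delta = min(1, (2/3)eps). Then 0 < |s + 2| < delta gives both |s + 2| < 1 and |s + 2| < (2/3)eps, so |3/s + 3/2| < eps.

delta = min(1, (2/3)eps)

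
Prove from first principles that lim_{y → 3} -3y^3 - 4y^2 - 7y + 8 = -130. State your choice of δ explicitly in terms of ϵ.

Let ϵ > 0 be given. We want δ > 0 such that 0 < |y − 3| < δ implies |(-3y^3 - 4y^2 - 7y + 8) + 130| < ϵ.
(-3y^3 - 4y^2 - 7y + 8) + 130 = -3y^3 - 4y^2 - 7y + 138 = (y − 3)(-3y^2 - 13y - 46).
So |(-3y^3 - 4y^2 - 7y + 8) + 130| = |y − 3|·|-3y^2 - 13y - 46|.
Require δ ≤ 1. Then |y − 3| < 1 gives |y| < 4, and by the triangle inequality |-3y^2 - 13y - 46| ≤ 3·4^2 + 13·4 + 46 = 146.
Hence |(-3y^3 - 4y^2 - 7y + 8) + 130| ≤ 146|y − 3| < ϵ provided |y − 3| < ϵ/146.
Take δ = min(1, ϵ/146). Then 0 < |y − 3| < δ gives both |y − 3| < 1 and |y − 3| < ϵ/146, so |(-3y^3 - 4y^2 - 7y + 8) + 130| < ϵ.

δ = min(1, ϵ/146)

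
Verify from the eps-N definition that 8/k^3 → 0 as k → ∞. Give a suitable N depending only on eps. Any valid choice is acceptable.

Suppose eps > 0. For k ≥ 1, |8/k^3 − 0| = 8/k^3.
8/k^3 < eps ⇔ k^3 > 8/eps ⇔ k > (8/eps)^{1/3}.
Take N = (8/eps)^{1/3}. Then k > N implies 8/k^3 < eps.

N = (8/eps)^{1/3}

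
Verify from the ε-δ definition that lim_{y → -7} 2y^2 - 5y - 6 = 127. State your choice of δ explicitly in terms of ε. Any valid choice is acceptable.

δ = min(1, ε/35)

Fix ε > 0. We want δ > 0 such that 0 < |y + 7| < δ implies |(2y^2 - 5y - 6) − 127| < ε.
(2y^2 - 5y - 6) − 127 = 2y^2 - 5y - 133 = (y + 7)(2y - 19).
So |(2y^2 - 5y - 6) − 127| = |y + 7|·|2y - 19|.
Assume first that |y + 7| < 1, so |y| < 8. Then |2y - 19| ≤ 2·8 + 19 = 35.
Hence |(2y^2 - 5y - 6) − 127| ≤ 35|y + 7| < ε provided |y + 7| < ε/35.
Take δ = min(1, ε/35). Then 0 < |y + 7| < δ gives both |y + 7| < 1 and |y + 7| < ε/35, so |(2y^2 - 5y - 6) − 127| < ε.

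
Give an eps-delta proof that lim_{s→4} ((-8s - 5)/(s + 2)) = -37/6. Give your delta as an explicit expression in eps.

Fix eps > 0. We want delta > 0 with 0 < |s − 4| < delta ⇒ |(-8s - 5)/(s + 2) + 37/6| < eps.
Combining over a common denominator, (-8s - 5)/(s + 2) + 37/6 = [(-8s - 5)·6 − (-37)·(s + 2)] / [6·(s + 2)] = -11(s − 4) / (6(s + 2)).
So |(-8s - 5)/(s + 2) + 37/6| = 11|s − 4| / (6·|s + 2|).
Require delta ≤ 3, so |s + 2| ≥ |6| − |s − 4| > 6 − 3 = 3.
Hence |(-8s - 5)/(s + 2) + 37/6| < 11|s − 4|/(6·3) = (11/18)|s − 4|, which is < eps once |s − 4| < (18/11)eps.
Take delta = min(3, (18/11)eps). Then 0 < |s − 4| < delta forces both bounds, so |(-8s - 5)/(s + 2) + 37/6| < eps.

delta = min(3, (18/11)eps)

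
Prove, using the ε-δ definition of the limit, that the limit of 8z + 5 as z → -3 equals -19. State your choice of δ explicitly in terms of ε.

Let ε > 0. We need δ > 0 so that 0 < |z + 3| < δ implies |(8z + 5) + 19| < ε.
|(8z + 5) + 19| = |8z + 24| = 8|z + 3|.
So 8|z + 3| < ε exactly when |z + 3| < ε/8.
Choosing δ = ε/8 gives |(8z + 5) + 19| = 8|z + 3| < ε whenever |z + 3| < δ.

δ = ε/8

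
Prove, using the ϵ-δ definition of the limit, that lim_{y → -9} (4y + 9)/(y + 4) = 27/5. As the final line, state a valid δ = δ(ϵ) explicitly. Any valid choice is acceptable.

δ = min(5/2, (25/14)ϵ)

Suppose ϵ > 0. We want δ > 0 with 0 < |y + 9| < δ ⇒ |(4y + 9)/(y + 4) − (27/5)| < ϵ.
Combining over a common denominator, (4y + 9)/(y + 4) − (27/5) = [(4y + 9)·(-5) − (-27)·(y + 4)] / [(-5)·(y + 4)] = 7(y + 9) / ((-5)(y + 4)).
So |(4y + 9)/(y + 4) − (27/5)| = 7|y + 9| / (5·|y + 4|).
Restrict δ ≤ 5/2. Then |y + 9| < 5/2 gives |y + 4| = |(y + 9) + (-5)| ≥ 5 − 5/2 = 5/2.
Hence |(4y + 9)/(y + 4) − (27/5)| < 7|y + 9|/(5·(5/2)) = (14/25)|y + 9|, which is < ϵ once |y + 9| < (25/14)ϵ.
Take δ = min(5/2, (25/14)ϵ). Then 0 < |y + 9| < δ forces both bounds, so |(4y + 9)/(y + 4) − (27/5)| < ϵ.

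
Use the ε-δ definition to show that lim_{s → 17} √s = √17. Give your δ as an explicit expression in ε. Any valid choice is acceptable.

δ = min(17, √17·ε)

Fix ε > 0. We want δ > 0 such that 0 < |s − 17| < δ implies |√s − √17| < ε.
Multiplying by the conjugate, |√s − √17| = |s − 17|/(√s + √17).
Restrict δ ≤ 17 so that |s − 17| < 17 forces s > 0, and then √s + √17 > √17.
Hence |√s − √17| < |s − 17|/√17, which is < ε once |s − 17| < √17·ε.
Take δ = min(17, √17·ε). If 0 < |s − 17| < δ then s > 0 and |√s − √17| < |s − 17|/√17 < ε.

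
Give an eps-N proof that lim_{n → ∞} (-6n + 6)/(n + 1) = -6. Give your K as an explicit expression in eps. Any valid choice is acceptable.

K = 12/eps

Let eps > 0 be given. For n ≥ 1, |(-6n + 6)/(n + 1) + 6| = |12|/((n + 1)) = 12/((n + 1)).
Since n + 1 ≥ n for n ≥ 1, this is ≤ 12/(n) = 12/n.
So |(-6n + 6)/(n + 1) + 6| < eps whenever n > 12/eps.
Take K = 12/eps. If n > K then |(-6n + 6)/(n + 1) + 6| ≤ 12/n < eps.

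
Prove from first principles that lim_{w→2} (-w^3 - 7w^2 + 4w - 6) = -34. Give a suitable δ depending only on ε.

δ = min(2, ε/66)

Let ε > 0 be given. We want δ > 0 such that 0 < |w − 2| < δ implies |(-w^3 - 7w^2 + 4w - 6) + 34| < ε.
(-w^3 - 7w^2 + 4w - 6) + 34 = -w^3 - 7w^2 + 4w + 28 = (w − 2)(-w^2 - 9w - 14).
So |(-w^3 - 7w^2 + 4w - 6) + 34| = |w − 2|·|-w^2 - 9w - 14|.
Require δ ≤ 2. Then |w − 2| < 2 gives |w| < 4, and by the triangle inequality |-w^2 - 9w - 14| ≤ 4^2 + 9·4 + 14 = 66.
Hence |(-w^3 - 7w^2 + 4w - 6) + 34| ≤ 66|w − 2| < ε provided |w − 2| < ε/66.
Choosing δ = min(2, ε/66) ensures both conditions, hence |(-w^3 - 7w^2 + 4w - 6) + 34| < ε.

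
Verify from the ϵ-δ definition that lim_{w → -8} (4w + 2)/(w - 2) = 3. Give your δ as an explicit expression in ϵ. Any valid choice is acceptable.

Let ϵ > 0 be given. We want δ > 0 with 0 < |w + 8| < δ ⇒ |(4w + 2)/(w - 2) − 3| < ϵ.
Combining over a common denominator, (4w + 2)/(w - 2) − 3 = [(4w + 2)·(-10) − (-30)·(w - 2)] / [(-10)·(w - 2)] = -10(w + 8) / ((-10)(w - 2)).
So |(4w + 2)/(w - 2) − 3| = 10|w + 8| / (10·|w − 2|).
Require δ ≤ 5, so |w − 2| ≥ |-10| − |w + 8| > 10 − 5 = 5.
Hence |(4w + 2)/(w - 2) − 3| < 10|w + 8|/(10·5) = (1/5)|w + 8|, which is < ϵ once |w + 8| < 5ϵ.
Take δ = min(5, 5ϵ). Then 0 < |w + 8| < δ forces both bounds, so |(4w + 2)/(w - 2) − 3| < ϵ.

δ = min(5, 5ϵ)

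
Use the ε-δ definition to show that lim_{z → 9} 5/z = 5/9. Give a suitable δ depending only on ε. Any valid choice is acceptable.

δ = min(9/2, (81/10)ε)

Let ε > 0 be given. We seek δ > 0 such that 0 < |z − 9| < δ implies |5/z − (5/9)| < ε.
|5/z − (5/9)| = 5·|9 − z|/(9·|z|) = 5|z − 9|/(9|z|).
Require δ ≤ 9/2 so that |z| > 9 − 9/2 = 9/2, hence 9|z| > 81/2.
Then |5/z − (5/9)| < 5|z − 9|/(81/2), which is < ε when |z − 9| < (81/10)ε.
Take δ = min(9/2, (81/10)ε). Then 0 < |z − 9| < δ gives both |z − 9| < 9/2 and |z − 9| < (81/10)ε, so |5/z − (5/9)| < ε.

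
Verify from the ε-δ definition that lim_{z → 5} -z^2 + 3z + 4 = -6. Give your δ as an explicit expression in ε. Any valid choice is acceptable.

δ = min(1, ε/8)

Let ε > 0. We want δ > 0 such that 0 < |z − 5| < δ implies |(-z^2 + 3z + 4) + 6| < ε.
(-z^2 + 3z + 4) + 6 = -z^2 + 3z + 10 = (z − 5)(-z - 2).
So |(-z^2 + 3z + 4) + 6| = |z − 5|·|-z - 2|.
Require δ ≤ 1. Then |z − 5| < 1 gives |z| < 6, and by the triangle inequality |-z - 2| ≤ 6 + 2 = 8.
Hence |(-z^2 + 3z + 4) + 6| ≤ 8|z − 5| < ε provided |z − 5| < ε/8.
Choosing δ = min(1, ε/8) ensures both conditions, hence |(-z^2 + 3z + 4) + 6| < ε.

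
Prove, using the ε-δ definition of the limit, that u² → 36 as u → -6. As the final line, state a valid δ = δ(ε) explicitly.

δ = min(2, ε/14)

Let ε > 0 be given. We seek δ > 0 with 0 < |u + 6| < δ ⇒ |u² − 36| < ε.
Factor: u² − 36 = (u + 6)(u - 6), so |u² − 36| = |u + 6|·|u - 6|.
Impose δ ≤ 2 so that |u| < 8; then |u - 6| ≤ 14.
Hence |u² − 36| ≤ 14|u + 6|, which is < ε once |u + 6| < ε/14.
Take δ = min(2, ε/14). If 0 < |u + 6| < δ then both bounds hold and |u² − 36| ≤ 14|u + 6| < 14·(ε/14) = ε.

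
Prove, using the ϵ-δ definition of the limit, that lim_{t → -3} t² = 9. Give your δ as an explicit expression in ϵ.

Let ϵ > 0. We seek δ > 0 with 0 < |t + 3| < δ ⇒ |t² − 9| < ϵ.
Factor: t² − 9 = (t + 3)(t - 3), so |t² − 9| = |t + 3|·|t - 3|.
Restrict δ ≤ 1. Then |t + 3| < 1 gives |t| < 4, so by the triangle inequality |t - 3| ≤ 4 + 3 = 7.
Hence |t² − 9| ≤ 7|t + 3|, which is < ϵ once |t + 3| < ϵ/7.
Take δ = min(1, ϵ/7). If 0 < |t + 3| < δ then both bounds hold and |t² − 9| ≤ 7|t + 3| < 7·(ϵ/7) = ϵ.

δ = min(1, ϵ/7)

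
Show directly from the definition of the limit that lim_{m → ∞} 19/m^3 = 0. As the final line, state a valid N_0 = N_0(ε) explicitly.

Suppose ε > 0. For m ≥ 1, |19/m^3 − 0| = 19/m^3.
19/m^3 < ε ⇔ m^3 > 19/ε ⇔ m > (19/ε)^{1/3}.
Take N_0 = (19/ε)^{1/3}. Then m > N_0 implies 19/m^3 < ε.

N_0 = (19/ε)^{1/3}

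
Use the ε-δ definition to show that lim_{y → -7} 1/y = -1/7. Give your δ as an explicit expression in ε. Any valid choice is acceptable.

Let ε > 0. We seek δ > 0 such that 0 < |y + 7| < δ implies |1/y + 1/7| < ε.
|1/y + 1/7| = |-7 − y|/(7·|y|) = |y + 7|/(7|y|).
Restrict δ ≤ 7/2. Then |y + 7| < 7/2 gives |y| > 7/2, so 7|y| > 49/2.
Then |1/y + 1/7| < |y + 7|/(49/2), which is < ε when |y + 7| < (49/2)ε.
Take δ = min(7/2, (49/2)ε). Then 0 < |y + 7| < δ gives both |y + 7| < 7/2 and |y + 7| < (49/2)ε, so |1/y + 1/7| < ε.

δ = min(7/2, (49/2)ε)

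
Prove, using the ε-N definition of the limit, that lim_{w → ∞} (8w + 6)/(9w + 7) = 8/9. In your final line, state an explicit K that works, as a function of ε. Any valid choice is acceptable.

Fix ε > 0. We seek K > 0 such that w > K implies |(8w + 6)/(9w + 7) − (8/9)| < ε.
(8w + 6)/(9w + 7) − (8/9) = (9(8w + 6) − 8(9w + 7)) / (9(9w + 7)) = -2/(9(9w + 7)).
For w > 0 we have 9w + 7 > 9w, so |(8w + 6)/(9w + 7) − (8/9)| = 2/(9(9w + 7)) < 2/(9·9w) = (2/81)/w.
Thus |(8w + 6)/(9w + 7) − (8/9)| < ε whenever w > (2/81)/ε.
Take K = (2/81)/ε. If w > K then |(8w + 6)/(9w + 7) − (8/9)| < (2/81)/w < ε.

K = (2/81)/ε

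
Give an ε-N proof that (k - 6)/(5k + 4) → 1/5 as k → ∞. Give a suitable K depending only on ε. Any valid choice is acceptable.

K = (34/25)/ε

Let ε > 0 be given. For k ≥ 1, |(k - 6)/(5k + 4) − (1/5)| = |-34|/(5(5k + 4)) = 34/(5(5k + 4)).
Since 5k + 4 ≥ 5k for k ≥ 1, this is ≤ 34/(5·5k) = (34/25)/k.
So |(k - 6)/(5k + 4) − (1/5)| < ε whenever k > (34/25)/ε.
Take K = (34/25)/ε. If k > K then |(k - 6)/(5k + 4) − (1/5)| ≤ (34/25)/k < ε.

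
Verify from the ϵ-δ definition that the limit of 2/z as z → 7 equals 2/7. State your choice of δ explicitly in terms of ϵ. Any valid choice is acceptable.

δ = min(7/2, (49/4)ϵ)

Fix ϵ > 0. We seek δ > 0 such that 0 < |z − 7| < δ implies |2/z − (2/7)| < ϵ.
|2/z − (2/7)| = 2·|7 − z|/(7·|z|) = 2|z − 7|/(7|z|).
Restrict δ ≤ 7/2. Then |z − 7| < 7/2 gives |z| > 7/2, so 7|z| > 49/2.
Then |2/z − (2/7)| < 2|z − 7|/(49/2), which is < ϵ when |z − 7| < (49/4)ϵ.
Take δ = min(7/2, (49/4)ϵ). Then 0 < |z − 7| < δ gives both |z − 7| < 7/2 and |z − 7| < (49/4)ϵ, so |2/z − (2/7)| < ϵ.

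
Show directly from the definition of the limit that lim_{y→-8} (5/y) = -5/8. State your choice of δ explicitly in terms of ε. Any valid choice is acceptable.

δ = min(4, (32/5)ε)

Suppose ε > 0. We seek δ > 0 such that 0 < |y + 8| < δ implies |5/y + 5/8| < ε.
|5/y + 5/8| = 5·|-8 − y|/(8·|y|) = 5|y + 8|/(8|y|).
Require δ ≤ 4 so that |y| > 8 − 4 = 4, hence 8|y| > 32.
Then |5/y + 5/8| < 5|y + 8|/32, which is < ε when |y + 8| < (32/5)ε.
Take δ = min(4, (32/5)ε). Then 0 < |y + 8| < δ gives both |y + 8| < 4 and |y + 8| < (32/5)ε, so |5/y + 5/8| < ε.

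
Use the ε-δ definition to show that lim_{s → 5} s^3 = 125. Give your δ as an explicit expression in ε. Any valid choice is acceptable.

Let ε > 0. We seek δ > 0 with 0 < |s − 5| < δ ⇒ |s^3 − 125| < ε.
Factor: s^3 − 125 = (s − 5)(s^2 + 5s + 25), so |s^3 − 125| = |s − 5|·|s^2 + 5s + 25|.
Impose δ ≤ 1 so that |s| < 6; then |s^2 + 5s + 25| ≤ 91.
Hence |s^3 − 125| ≤ 91|s − 5|, which is < ε once |s − 5| < ε/91.
Take δ = min(1, ε/91). If 0 < |s − 5| < δ then both bounds hold and |s^3 − 125| ≤ 91|s − 5| < 91·(ε/91) = ε.

δ = min(1, ε/91)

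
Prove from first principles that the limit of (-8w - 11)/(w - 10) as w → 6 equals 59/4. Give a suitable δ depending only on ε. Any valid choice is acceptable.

Fix ε > 0. We want δ > 0 with 0 < |w − 6| < δ ⇒ |(-8w - 11)/(w - 10) − (59/4)| < ε.
Combining over a common denominator, (-8w - 11)/(w - 10) − (59/4) = [(-8w - 11)·(-4) − (-59)·(w - 10)] / [(-4)·(w - 10)] = 91(w − 6) / ((-4)(w - 10)).
So |(-8w - 11)/(w - 10) − (59/4)| = 91|w − 6| / (4·|w − 10|).
Require δ ≤ 2, so |w − 10| ≥ |-4| − |w − 6| > 4 − 2 = 2.
Hence |(-8w - 11)/(w - 10) − (59/4)| < 91|w − 6|/(4·2) = (91/8)|w − 6|, which is < ε once |w − 6| < (8/91)ε.
Take δ = min(2, (8/91)ε). Then 0 < |w − 6| < δ forces both bounds, so |(-8w - 11)/(w - 10) − (59/4)| < ε.

δ = min(2, (8/91)ε)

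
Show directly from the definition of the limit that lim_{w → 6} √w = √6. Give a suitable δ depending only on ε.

δ = min(6, √6·ε)

Let ε > 0 be given. We want δ > 0 such that 0 < |w − 6| < δ implies |√w − √6| < ε.
Multiplying by the conjugate, |√w − √6| = |w − 6|/(√w + √6).
Restrict δ ≤ 6 so that |w − 6| < 6 forces w > 0, and then √w + √6 > √6.
Hence |√w − √6| < |w − 6|/√6, which is < ε once |w − 6| < √6·ε.
Take δ = min(6, √6·ε). If 0 < |w − 6| < δ then w > 0 and |√w − √6| < |w − 6|/√6 < ε.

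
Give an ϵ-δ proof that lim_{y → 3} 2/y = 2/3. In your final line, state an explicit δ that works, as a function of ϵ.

δ = min(3/2, (9/4)ϵ)

Fix ϵ > 0. We seek δ > 0 such that 0 < |y − 3| < δ implies |2/y − (2/3)| < ϵ.
|2/y − (2/3)| = 2·|3 − y|/(3·|y|) = 2|y − 3|/(3|y|).
Restrict δ ≤ 3/2. Then |y − 3| < 3/2 gives |y| > 3/2, so 3|y| > 9/2.
Then |2/y − (2/3)| < 2|y − 3|/(9/2), which is < ϵ when |y − 3| < (9/4)ϵ.
Take δ = min(3/2, (9/4)ϵ). Then 0 < |y − 3| < δ gives both |y − 3| < 3/2 and |y − 3| < (9/4)ϵ, so |2/y − (2/3)| < ϵ.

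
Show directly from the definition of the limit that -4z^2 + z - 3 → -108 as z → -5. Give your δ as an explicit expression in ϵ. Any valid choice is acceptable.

δ = min(2, ϵ/49)

Let ϵ > 0. We want δ > 0 such that 0 < |z + 5| < δ implies |(-4z^2 + z - 3) + 108| < ϵ.
(-4z^2 + z - 3) + 108 = -4z^2 + z + 105 = (z + 5)(-4z + 21).
So |(-4z^2 + z - 3) + 108| = |z + 5|·|-4z + 21|.
Require δ ≤ 2. Then |z + 5| < 2 gives |z| < 7, and by the triangle inequality |-4z + 21| ≤ 4·7 + 21 = 49.
Hence |(-4z^2 + z - 3) + 108| ≤ 49|z + 5| < ϵ provided |z + 5| < ϵ/49.
Take δ = min(2, ϵ/49). Then 0 < |z + 5| < δ gives both |z + 5| < 2 and |z + 5| < ϵ/49, so |(-4z^2 + z - 3) + 108| < ϵ.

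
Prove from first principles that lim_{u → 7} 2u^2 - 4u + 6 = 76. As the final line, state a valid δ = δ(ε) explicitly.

δ = min(2, ε/28)

Let ε > 0 be given. We want δ > 0 such that 0 < |u − 7| < δ implies |(2u^2 - 4u + 6) − 76| < ε.
(2u^2 - 4u + 6) − 76 = 2u^2 - 4u - 70 = (u − 7)(2u + 10).
So |(2u^2 - 4u + 6) − 76| = |u − 7|·|2u + 10|.
Assume first that |u − 7| < 2, so |u| < 9. Then |2u + 10| ≤ 2·9 + 10 = 28.
Hence |(2u^2 - 4u + 6) − 76| ≤ 28|u − 7| < ε provided |u − 7| < ε/28.
Take δ = min(2, ε/28). Then 0 < |u − 7| < δ gives both |u − 7| < 2 and |u − 7| < ε/28, so |(2u^2 - 4u + 6) − 76| < ε.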